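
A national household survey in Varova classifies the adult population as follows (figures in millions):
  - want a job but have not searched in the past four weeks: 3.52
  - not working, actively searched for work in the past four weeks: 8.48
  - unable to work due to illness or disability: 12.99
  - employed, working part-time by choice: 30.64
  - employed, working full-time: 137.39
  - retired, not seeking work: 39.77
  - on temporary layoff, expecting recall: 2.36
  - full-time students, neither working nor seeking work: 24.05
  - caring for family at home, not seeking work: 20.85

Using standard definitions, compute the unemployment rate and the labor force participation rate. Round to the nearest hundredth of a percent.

Unemployment rate ≈ 6.06%; labor force participation rate ≈ 63.87%.

Employed = 30.64 + 137.39 = 168.03 million.
Unemployed = 8.48 + 2.36 = 10.84 million (jobless and actively searching, or on temporary layoff).
Labor force = 168.03 + 10.84 = 178.87 million.
Not in labor force = 3.52 + 12.99 + 39.77 + 24.05 + 20.85 = 101.18 million (those not working and not actively searching are outside the labor force — including those who want a job but have given up searching).
Civilian working-age population = 178.87 + 101.18 = 280.05 million.
Unemployment rate = 10.84 / 178.87 = 6.06%.
Labor force participation rate = 178.87 / 280.05 = 63.87%.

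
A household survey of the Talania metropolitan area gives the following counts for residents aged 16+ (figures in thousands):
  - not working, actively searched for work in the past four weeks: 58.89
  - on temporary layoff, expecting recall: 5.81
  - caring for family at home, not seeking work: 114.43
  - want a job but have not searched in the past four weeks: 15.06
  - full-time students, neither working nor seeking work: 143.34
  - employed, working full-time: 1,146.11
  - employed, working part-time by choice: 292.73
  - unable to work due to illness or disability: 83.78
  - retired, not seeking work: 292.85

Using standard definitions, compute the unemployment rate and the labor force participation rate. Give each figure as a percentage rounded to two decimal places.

Employed = 1,146.11 + 292.73 = 1,438.84 thousand.
Unemployed = 58.89 + 5.81 = 64.70 thousand (jobless and actively searching, or on temporary layoff).
Labor force = 1,438.84 + 64.70 = 1,503.54 thousand.
Not in labor force = 114.43 + 15.06 + 143.34 + 83.78 + 292.85 = 649.46 thousand (those not working and not actively searching are outside the labor force — including those who want a job but have given up searching).
Civilian working-age population = 1,503.54 + 649.46 = 2,153.00 thousand.
Unemployment rate = 64.70 / 1,503.54 = 4.30%.
Labor force participation rate = 1,503.54 / 2,153.00 = 69.83%.

Unemployment rate ≈ 4.30%; labor force participation rate ≈ 69.83%.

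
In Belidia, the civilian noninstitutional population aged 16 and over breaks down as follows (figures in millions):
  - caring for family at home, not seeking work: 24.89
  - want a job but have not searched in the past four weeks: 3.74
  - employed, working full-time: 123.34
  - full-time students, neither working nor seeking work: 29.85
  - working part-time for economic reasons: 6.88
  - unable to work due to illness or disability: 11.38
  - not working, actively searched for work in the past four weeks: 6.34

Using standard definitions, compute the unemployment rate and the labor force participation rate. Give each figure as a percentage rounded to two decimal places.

Employed = 123.34 + 6.88 = 130.22 million (anyone who worked, including part-time for economic reasons, counts as employed).
Unemployed = 6.34 million.
Labor force = 130.22 + 6.34 = 136.56 million.
Not in labor force = 24.89 + 3.74 + 29.85 + 11.38 = 69.86 million (those not working and not actively searching are outside the labor force — including those who want a job but have given up searching).
Civilian working-age population = 136.56 + 69.86 = 206.42 million.
Unemployment rate = 6.34 / 136.56 = 4.64%.
Labor force participation rate = 136.56 / 206.42 = 66.16%.

Unemployment rate ≈ 4.64%; labor force participation rate ≈ 66.16%.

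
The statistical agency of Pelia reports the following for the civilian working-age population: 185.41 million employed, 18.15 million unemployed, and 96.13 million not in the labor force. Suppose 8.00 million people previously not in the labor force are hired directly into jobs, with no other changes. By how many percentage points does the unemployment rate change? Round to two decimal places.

Initially, labor force = 185.41 + 18.15 = 203.56 million, so u = 18.15/203.56 = 8.92%.
After the change, employed and labor force both rise by 8.00; unemployed unchanged → E = 193.41, U = 18.15, labor force = 211.56 million.
New unemployment rate = 18.15 / 211.56 = 8.58%.
Change = 8.58% − 8.92% = −0.34 percentage points.

The unemployment rate changes by −0.34 percentage points.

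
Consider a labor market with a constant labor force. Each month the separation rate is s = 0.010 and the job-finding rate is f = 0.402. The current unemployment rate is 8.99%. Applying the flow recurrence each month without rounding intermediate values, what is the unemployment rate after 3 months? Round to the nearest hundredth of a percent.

With a fixed labor force, u_{t+1} = u_t + s·(1−u_t) − f·u_t = u_t·(1−s−f) + s.
Here 1−s−f = 0.588 and s = 0.010.
u_1 = 0.089900 × 0.588 + 0.010 = 0.062861.
u_2 = 0.062861 × 0.588 + 0.010 = 0.046962.
u_3 = 0.046962 × 0.588 + 0.010 = 0.037614.

Unemployment rate after three months ≈ 3.76%.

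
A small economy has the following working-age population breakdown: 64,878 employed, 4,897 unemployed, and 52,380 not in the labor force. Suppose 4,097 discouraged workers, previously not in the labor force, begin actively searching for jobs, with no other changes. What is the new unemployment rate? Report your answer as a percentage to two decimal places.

Initially, labor force = 64,878 + 4,897 = 69,775, so u = 4,897/69,775 = 7.02%.
After the change, unemployed and labor force both rise by 4,097 → E = 64,878, U = 8,994, labor force = 73,872.
New unemployment rate = 8,994 / 73,872 = 12.18%.

New unemployment rate ≈ 12.18%.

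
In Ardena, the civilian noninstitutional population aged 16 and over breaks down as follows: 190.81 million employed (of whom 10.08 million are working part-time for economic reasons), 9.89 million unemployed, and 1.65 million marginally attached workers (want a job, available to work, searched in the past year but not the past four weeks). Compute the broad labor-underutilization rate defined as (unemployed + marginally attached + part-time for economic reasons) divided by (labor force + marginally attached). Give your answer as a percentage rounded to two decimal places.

Broad underutilization rate ≈ 10.68%.

Labor force = 190.81 + 9.89 = 200.70 million.
Numerator = 9.89 + 1.65 + 10.08 = 21.62 million.
Denominator = 200.70 + 1.65 = 202.35 million.
Broad rate = 21.62 / 202.35 = 10.68%.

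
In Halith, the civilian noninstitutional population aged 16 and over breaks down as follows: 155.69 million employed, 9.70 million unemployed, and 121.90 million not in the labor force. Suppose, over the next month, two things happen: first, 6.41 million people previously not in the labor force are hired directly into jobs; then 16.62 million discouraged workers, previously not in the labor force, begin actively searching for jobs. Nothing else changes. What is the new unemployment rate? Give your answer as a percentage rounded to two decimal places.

Initially, labor force = 155.69 + 9.70 = 165.39 million, so u = 9.70/165.39 = 5.86%.
After the first change, employed and labor force both rise by 6.41; unemployed unchanged → E = 162.10, U = 9.70, labor force = 171.80 million.
After the second change, unemployed and labor force both rise by 16.62 → E = 162.10, U = 26.32, labor force = 188.42 million.
New unemployment rate = 26.32 / 188.42 = 13.97%.

New unemployment rate ≈ 13.97%.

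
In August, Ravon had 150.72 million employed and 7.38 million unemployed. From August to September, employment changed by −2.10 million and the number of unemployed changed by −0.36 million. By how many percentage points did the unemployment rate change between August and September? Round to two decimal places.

August: labor force = 150.72 + 7.38 = 158.10; u = 7.38/158.10 = 4.67%.
September: labor force = 148.62 + 7.02 = 155.64; u = 7.02/155.64 = 4.51%.
Change = 4.51% − 4.67% = −0.16 pp.

The unemployment rate changed by −0.16 percentage points.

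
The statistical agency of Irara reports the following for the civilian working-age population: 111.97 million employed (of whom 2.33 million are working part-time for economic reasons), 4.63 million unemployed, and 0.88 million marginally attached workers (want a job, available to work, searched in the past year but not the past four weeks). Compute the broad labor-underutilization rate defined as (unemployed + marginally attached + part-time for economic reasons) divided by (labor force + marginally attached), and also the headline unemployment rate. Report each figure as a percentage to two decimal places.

Broad underutilization rate ≈ 6.67%; headline unemployment rate ≈ 3.97%.

Labor force = 111.97 + 4.63 = 116.60 million.
Numerator = 4.63 + 0.88 + 2.33 = 7.84 million.
Denominator = 116.60 + 0.88 = 117.48 million.
Broad rate = 7.84 / 117.48 = 6.67%.
Headline unemployment rate = 4.63 / 116.60 = 3.97%.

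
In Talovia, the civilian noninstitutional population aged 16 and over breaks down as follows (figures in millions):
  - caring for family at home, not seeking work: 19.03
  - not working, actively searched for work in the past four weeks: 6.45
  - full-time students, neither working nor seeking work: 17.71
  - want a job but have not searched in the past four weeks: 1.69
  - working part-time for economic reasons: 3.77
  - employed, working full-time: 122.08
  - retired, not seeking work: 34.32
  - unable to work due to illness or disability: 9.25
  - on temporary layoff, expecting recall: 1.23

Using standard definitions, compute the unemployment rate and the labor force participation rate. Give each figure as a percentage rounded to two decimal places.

Employed = 3.77 + 122.08 = 125.85 million (anyone who worked, including part-time for economic reasons, counts as employed).
Unemployed = 6.45 + 1.23 = 7.68 million (jobless and actively searching, or on temporary layoff).
Labor force = 125.85 + 7.68 = 133.53 million.
Not in labor force = 19.03 + 17.71 + 1.69 + 34.32 + 9.25 = 82.00 million (those not working and not actively searching are outside the labor force — including those who want a job but have given up searching).
Civilian working-age population = 133.53 + 82.00 = 215.53 million.
Unemployment rate = 7.68 / 133.53 = 5.75%.
Labor force participation rate = 133.53 / 215.53 = 61.95%.

Unemployment rate ≈ 5.75%; labor force participation rate ≈ 61.95%.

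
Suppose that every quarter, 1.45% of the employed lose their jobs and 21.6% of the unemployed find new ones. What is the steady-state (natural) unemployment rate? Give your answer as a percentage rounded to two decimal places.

Steady-state unemployment rate ≈ 6.29%.

At steady state the flows balance: s·E = f·U, so U/(E+U) = s/(s+f).
u* = 1.45 / (1.45 + 21.6) = 1.45 / 23.05 = 6.29%.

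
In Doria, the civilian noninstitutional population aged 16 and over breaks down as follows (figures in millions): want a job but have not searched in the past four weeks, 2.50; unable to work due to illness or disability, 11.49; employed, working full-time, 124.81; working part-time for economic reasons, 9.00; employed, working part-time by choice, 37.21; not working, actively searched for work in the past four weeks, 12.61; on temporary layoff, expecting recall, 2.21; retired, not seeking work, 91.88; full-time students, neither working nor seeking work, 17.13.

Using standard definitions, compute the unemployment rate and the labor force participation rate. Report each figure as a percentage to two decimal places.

Unemployment rate ≈ 7.97%; labor force participation rate ≈ 60.17%.

Employed = 124.81 + 9.00 + 37.21 = 171.02 million (anyone who worked, including part-time for economic reasons, counts as employed).
Unemployed = 12.61 + 2.21 = 14.82 million (jobless and actively searching, or on temporary layoff).
Labor force = 171.02 + 14.82 = 185.84 million.
Not in labor force = 2.50 + 11.49 + 91.88 + 17.13 = 123.00 million (those not working and not actively searching are outside the labor force — including those who want a job but have given up searching).
Civilian working-age population = 185.84 + 123.00 = 308.84 million.
Unemployment rate = 14.82 / 185.84 = 7.97%.
Labor force participation rate = 185.84 / 308.84 = 60.17%.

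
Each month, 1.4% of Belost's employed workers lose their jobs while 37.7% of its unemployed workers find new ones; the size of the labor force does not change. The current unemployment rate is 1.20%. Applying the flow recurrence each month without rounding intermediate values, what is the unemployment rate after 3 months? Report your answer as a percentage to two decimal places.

Unemployment rate after three months ≈ 3.04%.

With a fixed labor force, u_{t+1} = u_t + s·(1−u_t) − f·u_t = u_t·(1−s−f) + s.
Here 1−s−f = 0.609 and s = 0.014.
u_1 = 0.012000 × 0.609 + 0.014 = 0.021308.
u_2 = 0.021308 × 0.609 + 0.014 = 0.026977.
u_3 = 0.026977 × 0.609 + 0.014 = 0.030429.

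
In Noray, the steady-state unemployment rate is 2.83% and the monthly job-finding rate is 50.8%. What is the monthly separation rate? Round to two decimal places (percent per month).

Separation rate ≈ 1.48% per month.

From u* = s/(s+f): s = u·f/(1−u).
s = 0.0283 × 50.8 / (1 − 0.0283) = 1.4376 / 0.9717 ≈ 1.48% per month.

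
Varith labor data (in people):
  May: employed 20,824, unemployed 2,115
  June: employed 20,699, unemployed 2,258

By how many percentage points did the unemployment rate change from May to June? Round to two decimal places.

The unemployment rate changed by +0.62 percentage points.

May: labor force = 20,824 + 2,115 = 22,939; u = 2,115/22,939 = 9.22%.
June: labor force = 20,699 + 2,258 = 22,957; u = 2,258/22,957 = 9.84%.
Change = 9.84% − 9.22% = +0.62 pp.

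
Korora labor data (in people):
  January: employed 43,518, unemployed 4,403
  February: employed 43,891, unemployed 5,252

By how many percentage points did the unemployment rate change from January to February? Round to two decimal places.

The unemployment rate changed by +1.50 percentage points.

January: labor force = 43,518 + 4,403 = 47,921; u = 4,403/47,921 = 9.19%.
February: labor force = 43,891 + 5,252 = 49,143; u = 5,252/49,143 = 10.69%.
Change = 10.69% − 9.19% = +1.50 pp.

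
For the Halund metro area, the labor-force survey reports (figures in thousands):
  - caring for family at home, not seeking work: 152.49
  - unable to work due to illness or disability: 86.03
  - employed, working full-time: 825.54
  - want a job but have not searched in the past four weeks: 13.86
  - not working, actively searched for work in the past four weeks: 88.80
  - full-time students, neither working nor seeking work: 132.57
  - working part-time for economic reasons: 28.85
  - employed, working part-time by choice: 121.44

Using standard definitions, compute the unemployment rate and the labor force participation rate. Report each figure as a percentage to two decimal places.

Unemployment rate ≈ 8.34%; labor force participation rate ≈ 73.44%.

Employed = 825.54 + 28.85 + 121.44 = 975.83 thousand (anyone who worked, including part-time for economic reasons, counts as employed).
Unemployed = 88.80 thousand.
Labor force = 975.83 + 88.80 = 1,064.63 thousand.
Not in labor force = 152.49 + 86.03 + 13.86 + 132.57 = 384.95 thousand (those not working and not actively searching are outside the labor force — including those who want a job but have given up searching).
Civilian working-age population = 1,064.63 + 384.95 = 1,449.58 thousand.
Unemployment rate = 88.80 / 1,064.63 = 8.34%.
Labor force participation rate = 1,064.63 / 1,449.58 = 73.44%.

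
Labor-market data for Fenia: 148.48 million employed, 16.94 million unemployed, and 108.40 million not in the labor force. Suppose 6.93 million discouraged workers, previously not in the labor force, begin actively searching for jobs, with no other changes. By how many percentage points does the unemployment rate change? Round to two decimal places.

Initially, labor force = 148.48 + 16.94 = 165.42 million, so u = 16.94/165.42 = 10.24%.
After the change, unemployed and labor force both rise by 6.93 → E = 148.48, U = 23.87, labor force = 172.35 million.
New unemployment rate = 23.87 / 172.35 = 13.85%.
Change = 13.85% − 10.24% = +3.61 percentage points.

The unemployment rate changes by +3.61 percentage points.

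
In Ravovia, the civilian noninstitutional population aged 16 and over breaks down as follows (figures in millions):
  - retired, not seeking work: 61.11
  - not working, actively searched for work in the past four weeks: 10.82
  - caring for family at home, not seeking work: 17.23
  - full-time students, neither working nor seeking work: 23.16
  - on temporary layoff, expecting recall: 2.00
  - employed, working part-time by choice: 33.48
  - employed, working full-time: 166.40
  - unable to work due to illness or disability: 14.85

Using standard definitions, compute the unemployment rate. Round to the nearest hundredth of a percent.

Unemployment rate ≈ 6.03%.

Employed = 33.48 + 166.40 = 199.88 million.
Unemployed = 10.82 + 2.00 = 12.82 million (jobless and actively searching, or on temporary layoff).
Labor force = 199.88 + 12.82 = 212.70 million.
Unemployment rate = 12.82 / 212.70 = 6.03%.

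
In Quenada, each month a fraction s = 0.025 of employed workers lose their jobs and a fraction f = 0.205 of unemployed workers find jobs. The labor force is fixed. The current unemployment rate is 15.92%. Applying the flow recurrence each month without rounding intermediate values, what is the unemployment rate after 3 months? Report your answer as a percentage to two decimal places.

With a fixed labor force, u_{t+1} = u_t + s·(1−u_t) − f·u_t = u_t·(1−s−f) + s.
Here 1−s−f = 0.770 and s = 0.025.
u_1 = 0.159200 × 0.770 + 0.025 = 0.147584.
u_2 = 0.147584 × 0.770 + 0.025 = 0.138640.
u_3 = 0.138640 × 0.770 + 0.025 = 0.131753.

Unemployment rate after three months ≈ 13.18%.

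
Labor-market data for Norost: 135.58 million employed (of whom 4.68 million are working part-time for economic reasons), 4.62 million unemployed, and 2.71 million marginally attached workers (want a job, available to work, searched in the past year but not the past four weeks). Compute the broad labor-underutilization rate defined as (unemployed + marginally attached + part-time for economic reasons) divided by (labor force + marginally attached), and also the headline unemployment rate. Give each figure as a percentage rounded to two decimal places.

Broad underutilization rate ≈ 8.40%; headline unemployment rate ≈ 3.30%.

Labor force = 135.58 + 4.62 = 140.20 million.
Numerator = 4.62 + 2.71 + 4.68 = 12.01 million.
Denominator = 140.20 + 2.71 = 142.91 million.
Broad rate = 12.01 / 142.91 = 8.40%.
Headline unemployment rate = 4.62 / 140.20 = 3.30%.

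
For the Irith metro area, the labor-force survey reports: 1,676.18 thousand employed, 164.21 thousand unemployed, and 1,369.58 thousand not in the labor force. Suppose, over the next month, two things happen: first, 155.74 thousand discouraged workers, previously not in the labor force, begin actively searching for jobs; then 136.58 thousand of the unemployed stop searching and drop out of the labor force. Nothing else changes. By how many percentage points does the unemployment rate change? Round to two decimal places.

The unemployment rate changes by +0.94 percentage points.

Initially, labor force = 1,676.18 + 164.21 = 1,840.39 thousand, so u = 164.21/1,840.39 = 8.92%.
After the first change, unemployed and labor force both rise by 155.74 → E = 1,676.18, U = 319.95, labor force = 1,996.13 thousand.
After the second change, unemployed and labor force both fall by 136.58 → E = 1,676.18, U = 183.37, labor force = 1,859.55 thousand.
New unemployment rate = 183.37 / 1,859.55 = 9.86%.
Change = 9.86% − 8.92% = +0.94 percentage points.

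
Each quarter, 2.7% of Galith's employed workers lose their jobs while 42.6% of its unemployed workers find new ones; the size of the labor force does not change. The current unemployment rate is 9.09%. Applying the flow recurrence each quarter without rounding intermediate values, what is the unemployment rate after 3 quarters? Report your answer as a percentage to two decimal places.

With a fixed labor force, u_{t+1} = u_t + s·(1−u_t) − f·u_t = u_t·(1−s−f) + s.
Here 1−s−f = 0.547 and s = 0.027.
u_1 = 0.090900 × 0.547 + 0.027 = 0.076722.
u_2 = 0.076722 × 0.547 + 0.027 = 0.068967.
u_3 = 0.068967 × 0.547 + 0.027 = 0.064725.

Unemployment rate after three quarters ≈ 6.47%.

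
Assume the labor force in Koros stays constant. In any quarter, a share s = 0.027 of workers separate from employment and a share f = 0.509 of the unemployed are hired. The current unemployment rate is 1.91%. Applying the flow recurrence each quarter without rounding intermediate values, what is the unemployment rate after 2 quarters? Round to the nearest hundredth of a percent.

With a fixed labor force, u_{t+1} = u_t + s·(1−u_t) − f·u_t = u_t·(1−s−f) + s.
Here 1−s−f = 0.464 and s = 0.027.
u_1 = 0.019100 × 0.464 + 0.027 = 0.035862.
u_2 = 0.035862 × 0.464 + 0.027 = 0.043640.

Unemployment rate after two quarters ≈ 4.36%.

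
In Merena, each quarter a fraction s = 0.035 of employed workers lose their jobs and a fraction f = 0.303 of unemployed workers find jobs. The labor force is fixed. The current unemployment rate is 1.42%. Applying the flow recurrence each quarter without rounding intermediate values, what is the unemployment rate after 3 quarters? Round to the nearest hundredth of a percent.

Unemployment rate after three quarters ≈ 7.76%.

With a fixed labor force, u_{t+1} = u_t + s·(1−u_t) − f·u_t = u_t·(1−s−f) + s.
Here 1−s−f = 0.662 and s = 0.035.
u_1 = 0.014200 × 0.662 + 0.035 = 0.044400.
u_2 = 0.044400 × 0.662 + 0.035 = 0.064393.
u_3 = 0.064393 × 0.662 + 0.035 = 0.077628.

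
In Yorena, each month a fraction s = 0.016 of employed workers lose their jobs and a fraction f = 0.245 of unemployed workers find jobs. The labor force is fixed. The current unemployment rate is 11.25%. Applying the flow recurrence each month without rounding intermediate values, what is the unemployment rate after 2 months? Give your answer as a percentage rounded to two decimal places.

Unemployment rate after two months ≈ 8.93%.

With a fixed labor force, u_{t+1} = u_t + s·(1−u_t) − f·u_t = u_t·(1−s−f) + s.
Here 1−s−f = 0.739 and s = 0.016.
u_1 = 0.112500 × 0.739 + 0.016 = 0.099138.
u_2 = 0.099138 × 0.739 + 0.016 = 0.089263.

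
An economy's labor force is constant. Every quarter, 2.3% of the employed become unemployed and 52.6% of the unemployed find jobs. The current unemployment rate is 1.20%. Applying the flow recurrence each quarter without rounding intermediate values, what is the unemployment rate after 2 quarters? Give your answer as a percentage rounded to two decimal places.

Unemployment rate after two quarters ≈ 3.58%.

With a fixed labor force, u_{t+1} = u_t + s·(1−u_t) − f·u_t = u_t·(1−s−f) + s.
Here 1−s−f = 0.451 and s = 0.023.
u_1 = 0.012000 × 0.451 + 0.023 = 0.028412.
u_2 = 0.028412 × 0.451 + 0.023 = 0.035814.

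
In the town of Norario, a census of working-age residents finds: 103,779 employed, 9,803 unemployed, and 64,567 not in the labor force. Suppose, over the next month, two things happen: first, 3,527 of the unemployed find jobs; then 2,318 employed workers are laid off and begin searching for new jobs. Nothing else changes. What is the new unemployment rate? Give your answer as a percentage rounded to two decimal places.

Initially, labor force = 103,779 + 9,803 = 113,582, so u = 9,803/113,582 = 8.63%.
After the first change, unemployed falls and employed rises by 3,527; labor force unchanged → E = 107,306, U = 6,276, labor force = 113,582.
After the second change, employed falls and unemployed rises by 2,318; labor force unchanged → E = 104,988, U = 8,594, labor force = 113,582.
New unemployment rate = 8,594 / 113,582 = 7.57%.

New unemployment rate ≈ 7.57%.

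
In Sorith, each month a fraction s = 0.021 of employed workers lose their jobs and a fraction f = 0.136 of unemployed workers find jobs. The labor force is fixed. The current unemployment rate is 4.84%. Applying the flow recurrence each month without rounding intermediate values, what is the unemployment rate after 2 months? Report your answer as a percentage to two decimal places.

Unemployment rate after two months ≈ 7.31%.

With a fixed labor force, u_{t+1} = u_t + s·(1−u_t) − f·u_t = u_t·(1−s−f) + s.
Here 1−s−f = 0.843 and s = 0.021.
u_1 = 0.048400 × 0.843 + 0.021 = 0.061801.
u_2 = 0.061801 × 0.843 + 0.021 = 0.073098.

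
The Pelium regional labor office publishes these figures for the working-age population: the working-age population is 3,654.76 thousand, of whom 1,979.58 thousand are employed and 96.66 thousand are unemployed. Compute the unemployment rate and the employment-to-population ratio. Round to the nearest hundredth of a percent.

Labor force = employed + unemployed = 1,979.58 + 96.66 = 2,076.24 thousand.
Unemployment rate = 96.66 / 2,076.24 = 4.66%.
Employment-population ratio = 1,979.58 / 3,654.76 = 54.16%.

Unemployment rate ≈ 4.66%; employment-population ratio ≈ 54.16%.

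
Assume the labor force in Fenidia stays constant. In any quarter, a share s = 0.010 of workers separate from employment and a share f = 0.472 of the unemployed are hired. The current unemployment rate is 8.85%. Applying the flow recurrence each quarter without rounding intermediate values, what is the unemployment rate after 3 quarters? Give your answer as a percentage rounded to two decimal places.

Unemployment rate after three quarters ≈ 3.02%.

With a fixed labor force, u_{t+1} = u_t + s·(1−u_t) − f·u_t = u_t·(1−s−f) + s.
Here 1−s−f = 0.518 and s = 0.010.
u_1 = 0.088500 × 0.518 + 0.010 = 0.055843.
u_2 = 0.055843 × 0.518 + 0.010 = 0.038927.
u_3 = 0.038927 × 0.518 + 0.010 = 0.030164.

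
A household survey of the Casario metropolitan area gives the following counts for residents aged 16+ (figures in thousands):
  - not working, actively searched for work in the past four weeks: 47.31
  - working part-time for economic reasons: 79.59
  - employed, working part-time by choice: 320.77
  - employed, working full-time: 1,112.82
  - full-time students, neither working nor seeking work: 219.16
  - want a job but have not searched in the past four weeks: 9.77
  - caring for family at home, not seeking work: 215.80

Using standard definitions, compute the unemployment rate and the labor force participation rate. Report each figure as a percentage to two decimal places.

Employed = 79.59 + 320.77 + 1,112.82 = 1,513.18 thousand (anyone who worked, including part-time for economic reasons, counts as employed).
Unemployed = 47.31 thousand.
Labor force = 1,513.18 + 47.31 = 1,560.49 thousand.
Not in labor force = 219.16 + 9.77 + 215.80 = 444.73 thousand (those not working and not actively searching are outside the labor force — including those who want a job but have given up searching).
Civilian working-age population = 1,560.49 + 444.73 = 2,005.22 thousand.
Unemployment rate = 47.31 / 1,560.49 = 3.03%.
Labor force participation rate = 1,560.49 / 2,005.22 = 77.82%.

Unemployment rate ≈ 3.03%; labor force participation rate ≈ 77.82%.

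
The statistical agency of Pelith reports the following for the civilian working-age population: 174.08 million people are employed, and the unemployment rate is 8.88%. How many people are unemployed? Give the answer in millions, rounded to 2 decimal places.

About 16.96 million are unemployed.

Let U be the number unemployed. The labor force is E + U, and U/(E+U) = 0.0888.
So U = 0.0888 × 174.08 / (1 − 0.0888) = 15.4583 / 0.9112 ≈ 16.96 million.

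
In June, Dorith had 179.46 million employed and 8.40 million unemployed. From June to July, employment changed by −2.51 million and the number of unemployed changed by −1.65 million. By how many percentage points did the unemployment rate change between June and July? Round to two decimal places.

June: labor force = 179.46 + 8.40 = 187.86; u = 8.40/187.86 = 4.47%.
July: labor force = 176.95 + 6.75 = 183.70; u = 6.75/183.70 = 3.67%.
Change = 3.67% − 4.47% = −0.80 pp.

The unemployment rate changed by −0.80 percentage points.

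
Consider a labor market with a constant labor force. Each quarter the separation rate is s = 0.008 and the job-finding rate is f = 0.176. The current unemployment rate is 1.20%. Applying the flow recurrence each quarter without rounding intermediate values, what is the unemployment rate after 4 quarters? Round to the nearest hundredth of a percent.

Unemployment rate after four quarters ≈ 2.95%.

With a fixed labor force, u_{t+1} = u_t + s·(1−u_t) − f·u_t = u_t·(1−s−f) + s.
Here 1−s−f = 0.816 and s = 0.008.
u_1 = 0.012000 × 0.816 + 0.008 = 0.017792.
u_2 = 0.017792 × 0.816 + 0.008 = 0.022518.
u_3 = 0.022518 × 0.816 + 0.008 = 0.026375.
u_4 = 0.026375 × 0.816 + 0.008 = 0.029522.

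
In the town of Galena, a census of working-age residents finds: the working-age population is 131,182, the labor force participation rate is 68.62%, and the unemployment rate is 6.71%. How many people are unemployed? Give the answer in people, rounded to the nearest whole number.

About 6,040 are unemployed.

Labor force = 0.6862 × 131,182 = 90,017.
Unemployed = 0.0671 × 90,017 ≈ 6,040.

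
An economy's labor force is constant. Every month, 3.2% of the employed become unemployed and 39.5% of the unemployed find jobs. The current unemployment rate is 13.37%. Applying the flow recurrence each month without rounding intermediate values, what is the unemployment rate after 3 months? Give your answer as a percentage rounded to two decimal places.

Unemployment rate after three months ≈ 8.60%.

With a fixed labor force, u_{t+1} = u_t + s·(1−u_t) − f·u_t = u_t·(1−s−f) + s.
Here 1−s−f = 0.573 and s = 0.032.
u_1 = 0.133700 × 0.573 + 0.032 = 0.108610.
u_2 = 0.108610 × 0.573 + 0.032 = 0.094234.
u_3 = 0.094234 × 0.573 + 0.032 = 0.085996.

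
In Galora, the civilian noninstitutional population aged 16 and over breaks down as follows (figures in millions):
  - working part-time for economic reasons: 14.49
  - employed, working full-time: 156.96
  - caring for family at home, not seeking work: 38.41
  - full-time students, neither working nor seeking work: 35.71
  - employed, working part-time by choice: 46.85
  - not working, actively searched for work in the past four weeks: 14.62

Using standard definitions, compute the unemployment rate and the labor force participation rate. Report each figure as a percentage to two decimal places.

Unemployment rate ≈ 6.28%; labor force participation rate ≈ 75.86%.

Employed = 14.49 + 156.96 + 46.85 = 218.30 million (anyone who worked, including part-time for economic reasons, counts as employed).
Unemployed = 14.62 million.
Labor force = 218.30 + 14.62 = 232.92 million.
Not in labor force = 38.41 + 35.71 = 74.12 million (those not working and not actively searching are outside the labor force).
Civilian working-age population = 232.92 + 74.12 = 307.04 million.
Unemployment rate = 14.62 / 232.92 = 6.28%.
Labor force participation rate = 232.92 / 307.04 = 75.86%.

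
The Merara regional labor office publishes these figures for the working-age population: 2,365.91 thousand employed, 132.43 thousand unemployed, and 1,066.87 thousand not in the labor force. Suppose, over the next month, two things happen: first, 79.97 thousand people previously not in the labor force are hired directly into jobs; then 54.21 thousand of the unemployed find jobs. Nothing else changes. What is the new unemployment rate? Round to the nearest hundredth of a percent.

Initially, labor force = 2,365.91 + 132.43 = 2,498.34 thousand, so u = 132.43/2,498.34 = 5.30%.
After the first change, employed and labor force both rise by 79.97; unemployed unchanged → E = 2,445.88, U = 132.43, labor force = 2,578.31 thousand.
After the second change, unemployed falls and employed rises by 54.21; labor force unchanged → E = 2,500.09, U = 78.22, labor force = 2,578.31 thousand.
New unemployment rate = 78.22 / 2,578.31 = 3.03%.

New unemployment rate ≈ 3.03%.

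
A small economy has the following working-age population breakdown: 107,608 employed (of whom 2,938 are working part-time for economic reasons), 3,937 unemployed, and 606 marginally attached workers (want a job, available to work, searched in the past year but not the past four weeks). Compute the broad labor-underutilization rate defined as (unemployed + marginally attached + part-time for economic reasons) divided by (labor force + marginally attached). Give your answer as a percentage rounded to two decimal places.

Broad underutilization rate ≈ 6.67%.

Labor force = 107,608 + 3,937 = 111,545.
Numerator = 3,937 + 606 + 2,938 = 7,481.
Denominator = 111,545 + 606 = 112,151.
Broad rate = 7,481 / 112,151 = 6.67%.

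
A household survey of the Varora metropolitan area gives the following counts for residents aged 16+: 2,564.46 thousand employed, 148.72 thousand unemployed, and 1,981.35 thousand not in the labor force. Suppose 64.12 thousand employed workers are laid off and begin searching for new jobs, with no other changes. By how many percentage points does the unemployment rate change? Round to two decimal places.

The unemployment rate changes by +2.36 percentage points.

Initially, labor force = 2,564.46 + 148.72 = 2,713.18 thousand, so u = 148.72/2,713.18 = 5.48%.
After the change, employed falls and unemployed rises by 64.12; labor force unchanged → E = 2,500.34, U = 212.84, labor force = 2,713.18 thousand.
New unemployment rate = 212.84 / 2,713.18 = 7.84%.
Change = 7.84% − 5.48% = +2.36 percentage points.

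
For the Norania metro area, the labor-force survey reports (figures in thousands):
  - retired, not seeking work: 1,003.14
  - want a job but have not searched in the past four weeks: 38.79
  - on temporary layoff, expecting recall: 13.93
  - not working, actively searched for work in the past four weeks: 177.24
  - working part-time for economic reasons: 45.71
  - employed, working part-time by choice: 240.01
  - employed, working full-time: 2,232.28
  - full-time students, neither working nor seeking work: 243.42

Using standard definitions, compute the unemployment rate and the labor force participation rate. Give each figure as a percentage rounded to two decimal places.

Employed = 45.71 + 240.01 + 2,232.28 = 2,518.00 thousand (anyone who worked, including part-time for economic reasons, counts as employed).
Unemployed = 13.93 + 177.24 = 191.17 thousand (jobless and actively searching, or on temporary layoff).
Labor force = 2,518.00 + 191.17 = 2,709.17 thousand.
Not in labor force = 1,003.14 + 38.79 + 243.42 = 1,285.35 thousand (those not working and not actively searching are outside the labor force — including those who want a job but have given up searching).
Civilian working-age population = 2,709.17 + 1,285.35 = 3,994.52 thousand.
Unemployment rate = 191.17 / 2,709.17 = 7.06%.
Labor force participation rate = 2,709.17 / 3,994.52 = 67.82%.

Unemployment rate ≈ 7.06%; labor force participation rate ≈ 67.82%.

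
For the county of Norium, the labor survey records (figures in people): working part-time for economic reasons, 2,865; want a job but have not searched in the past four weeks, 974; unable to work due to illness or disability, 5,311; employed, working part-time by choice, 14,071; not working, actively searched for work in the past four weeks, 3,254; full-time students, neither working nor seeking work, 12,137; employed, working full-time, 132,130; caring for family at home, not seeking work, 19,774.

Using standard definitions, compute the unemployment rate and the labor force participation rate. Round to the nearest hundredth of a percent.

Unemployment rate ≈ 2.14%; labor force participation rate ≈ 79.95%.

Employed = 2,865 + 14,071 + 132,130 = 149,066 (anyone who worked, including part-time for economic reasons, counts as employed).
Unemployed = 3,254.
Labor force = 149,066 + 3,254 = 152,320.
Not in labor force = 974 + 5,311 + 12,137 + 19,774 = 38,196 (those not working and not actively searching are outside the labor force — including those who want a job but have given up searching).
Civilian working-age population = 152,320 + 38,196 = 190,516.
Unemployment rate = 3,254 / 152,320 = 2.14%.
Labor force participation rate = 152,320 / 190,516 = 79.95%.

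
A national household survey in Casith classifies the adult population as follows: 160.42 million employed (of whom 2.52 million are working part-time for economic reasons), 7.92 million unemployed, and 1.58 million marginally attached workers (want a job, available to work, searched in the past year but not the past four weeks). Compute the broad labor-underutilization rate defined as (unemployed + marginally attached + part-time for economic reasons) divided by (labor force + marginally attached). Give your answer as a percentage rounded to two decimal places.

Broad underutilization rate ≈ 7.07%.

Labor force = 160.42 + 7.92 = 168.34 million.
Numerator = 7.92 + 1.58 + 2.52 = 12.02 million.
Denominator = 168.34 + 1.58 = 169.92 million.
Broad rate = 12.02 / 169.92 = 7.07%.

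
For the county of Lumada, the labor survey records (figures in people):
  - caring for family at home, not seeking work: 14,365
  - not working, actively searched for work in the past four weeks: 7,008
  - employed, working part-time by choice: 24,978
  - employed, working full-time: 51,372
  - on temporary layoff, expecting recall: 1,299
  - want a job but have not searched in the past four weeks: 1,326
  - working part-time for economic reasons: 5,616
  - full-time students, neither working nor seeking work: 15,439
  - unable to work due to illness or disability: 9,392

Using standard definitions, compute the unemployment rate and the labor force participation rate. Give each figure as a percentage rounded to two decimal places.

Employed = 24,978 + 51,372 + 5,616 = 81,966 (anyone who worked, including part-time for economic reasons, counts as employed).
Unemployed = 7,008 + 1,299 = 8,307 (jobless and actively searching, or on temporary layoff).
Labor force = 81,966 + 8,307 = 90,273.
Not in labor force = 14,365 + 1,326 + 15,439 + 9,392 = 40,522 (those not working and not actively searching are outside the labor force — including those who want a job but have given up searching).
Civilian working-age population = 90,273 + 40,522 = 130,795.
Unemployment rate = 8,307 / 90,273 = 9.20%.
Labor force participation rate = 90,273 / 130,795 = 69.02%.

Unemployment rate ≈ 9.20%; labor force participation rate ≈ 69.02%.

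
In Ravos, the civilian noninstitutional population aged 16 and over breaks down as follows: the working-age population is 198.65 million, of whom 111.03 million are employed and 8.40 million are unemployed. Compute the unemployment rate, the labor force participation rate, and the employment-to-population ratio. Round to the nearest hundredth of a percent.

Unemployment rate ≈ 7.03%; labor force participation rate ≈ 60.12%; employment-population ratio ≈ 55.89%.

Labor force = employed + unemployed = 111.03 + 8.40 = 119.43 million.
Unemployment rate = 8.40 / 119.43 = 7.03%.
Labor force participation rate = 119.43 / 198.65 = 60.12%.
Employment-population ratio = 111.03 / 198.65 = 55.89%.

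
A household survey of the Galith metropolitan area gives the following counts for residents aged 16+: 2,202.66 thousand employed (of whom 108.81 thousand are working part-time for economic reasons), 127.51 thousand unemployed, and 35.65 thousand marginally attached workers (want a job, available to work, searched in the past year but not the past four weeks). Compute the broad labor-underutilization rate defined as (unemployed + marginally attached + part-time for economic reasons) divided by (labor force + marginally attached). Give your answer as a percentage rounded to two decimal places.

Broad underutilization rate ≈ 11.50%.

Labor force = 2,202.66 + 127.51 = 2,330.17 thousand.
Numerator = 127.51 + 35.65 + 108.81 = 271.97 thousand.
Denominator = 2,330.17 + 35.65 = 2,365.82 thousand.
Broad rate = 271.97 / 2,365.82 = 11.50%.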